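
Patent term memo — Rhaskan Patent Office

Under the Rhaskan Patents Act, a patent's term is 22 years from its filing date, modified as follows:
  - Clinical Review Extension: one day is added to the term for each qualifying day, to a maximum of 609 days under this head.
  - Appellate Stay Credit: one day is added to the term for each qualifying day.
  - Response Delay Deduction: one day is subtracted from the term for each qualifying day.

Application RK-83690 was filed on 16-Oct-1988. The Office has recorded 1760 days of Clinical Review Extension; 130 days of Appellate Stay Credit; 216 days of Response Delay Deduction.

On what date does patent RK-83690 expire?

Base term: filing date + 22 years → 16 October 2010.
Clinical Review Extension: 1760 days claimed exceeds the 609-day cap, so +609 days → 16 June 2012.
Appellate Stay Credit: +130 days → 24 October 2012.
Response Delay Deduction: −216 days → 22 March 2012.

March 22, 2012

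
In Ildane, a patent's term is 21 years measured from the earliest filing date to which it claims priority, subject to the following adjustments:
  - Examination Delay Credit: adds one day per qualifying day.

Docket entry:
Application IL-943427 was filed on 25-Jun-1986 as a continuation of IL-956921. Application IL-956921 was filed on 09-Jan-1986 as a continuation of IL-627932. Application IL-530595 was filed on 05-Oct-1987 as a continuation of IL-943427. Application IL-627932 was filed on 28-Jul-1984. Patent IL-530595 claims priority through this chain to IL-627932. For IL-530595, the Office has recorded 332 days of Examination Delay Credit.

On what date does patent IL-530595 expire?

June 25, 2006

Earliest priority filing: 28 July 1984.
Base term: 28 July 1984 + 21 years → 28 July 2005.
Examination Delay Credit: +332 days → 25 June 2006.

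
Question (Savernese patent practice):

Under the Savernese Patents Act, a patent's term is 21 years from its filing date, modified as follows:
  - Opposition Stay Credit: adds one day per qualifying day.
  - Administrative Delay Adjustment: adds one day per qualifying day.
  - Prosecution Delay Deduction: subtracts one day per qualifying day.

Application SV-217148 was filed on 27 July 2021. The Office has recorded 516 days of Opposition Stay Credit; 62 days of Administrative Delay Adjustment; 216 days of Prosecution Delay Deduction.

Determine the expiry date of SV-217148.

Base term: filing date + 21 years → 27 July 2042.
Opposition Stay Credit: +516 days → 25 December 2043.
Administrative Delay Adjustment: +62 days → 25 February 2044.
Prosecution Delay Deduction: −216 days → 24 July 2043.

2043-07-24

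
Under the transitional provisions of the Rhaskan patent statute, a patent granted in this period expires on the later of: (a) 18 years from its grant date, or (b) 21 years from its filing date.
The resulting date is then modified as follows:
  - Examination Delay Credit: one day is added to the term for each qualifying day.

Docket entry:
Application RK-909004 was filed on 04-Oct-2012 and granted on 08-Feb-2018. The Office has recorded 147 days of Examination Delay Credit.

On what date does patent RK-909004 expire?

July 4, 2036

(a) grant + 18 years → 8 February 2036.
(b) filing + 21 years → 4 October 2033.
Later of the two: 8 February 2036.
Examination Delay Credit: +147 days → 4 July 2036.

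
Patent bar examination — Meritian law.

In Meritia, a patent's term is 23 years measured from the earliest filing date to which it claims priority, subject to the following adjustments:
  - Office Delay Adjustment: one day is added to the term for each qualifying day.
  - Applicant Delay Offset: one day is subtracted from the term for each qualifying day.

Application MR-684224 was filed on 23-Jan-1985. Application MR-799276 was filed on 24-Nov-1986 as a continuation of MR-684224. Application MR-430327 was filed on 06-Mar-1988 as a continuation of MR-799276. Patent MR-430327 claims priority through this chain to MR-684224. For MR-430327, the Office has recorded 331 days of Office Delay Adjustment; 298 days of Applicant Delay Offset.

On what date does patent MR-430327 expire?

February 25, 2008

Earliest priority filing: 23 January 1985.
Base term: 23 January 1985 + 23 years → 23 January 2008.
Office Delay Adjustment: +331 days → 19 December 2008.
Applicant Delay Offset: −298 days → 25 February 2008.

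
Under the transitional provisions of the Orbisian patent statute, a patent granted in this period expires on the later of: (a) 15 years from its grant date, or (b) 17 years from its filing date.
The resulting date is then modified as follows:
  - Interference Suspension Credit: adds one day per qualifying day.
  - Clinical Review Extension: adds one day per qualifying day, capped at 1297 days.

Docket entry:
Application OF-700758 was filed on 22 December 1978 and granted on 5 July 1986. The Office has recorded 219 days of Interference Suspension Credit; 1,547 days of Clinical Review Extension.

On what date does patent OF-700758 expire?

(a) grant + 15 years → 5 July 2001.
(b) filing + 17 years → 22 December 1995.
Later of the two: 5 July 2001.
Interference Suspension Credit: +219 days → 9 February 2002.
Clinical Review Extension: 1547 days claimed exceeds the 1297-day cap, so +1297 days → 29 August 2005.

August 29, 2005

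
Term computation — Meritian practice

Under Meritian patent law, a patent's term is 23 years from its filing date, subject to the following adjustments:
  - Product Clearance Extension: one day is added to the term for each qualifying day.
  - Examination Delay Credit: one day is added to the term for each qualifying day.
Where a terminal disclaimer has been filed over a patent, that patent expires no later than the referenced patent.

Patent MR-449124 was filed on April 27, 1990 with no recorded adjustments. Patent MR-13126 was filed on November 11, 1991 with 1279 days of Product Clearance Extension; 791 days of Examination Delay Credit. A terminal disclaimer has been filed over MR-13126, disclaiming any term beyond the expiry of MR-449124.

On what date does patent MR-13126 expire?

April 27, 2013

Natural term of MR-13126:
  Base: filing + 23 years → 11 November 2014.
  Product Clearance Extension: +1279 days → 13 May 2018.
  Examination Delay Credit: +791 days → 12 July 2020.
Expiry of referenced patent MR-449124:
  Base: filing + 23 years → 27 April 2013.
Terminal disclaimer: MR-13126 expires on the earlier of 12 July 2020 and 27 April 2013.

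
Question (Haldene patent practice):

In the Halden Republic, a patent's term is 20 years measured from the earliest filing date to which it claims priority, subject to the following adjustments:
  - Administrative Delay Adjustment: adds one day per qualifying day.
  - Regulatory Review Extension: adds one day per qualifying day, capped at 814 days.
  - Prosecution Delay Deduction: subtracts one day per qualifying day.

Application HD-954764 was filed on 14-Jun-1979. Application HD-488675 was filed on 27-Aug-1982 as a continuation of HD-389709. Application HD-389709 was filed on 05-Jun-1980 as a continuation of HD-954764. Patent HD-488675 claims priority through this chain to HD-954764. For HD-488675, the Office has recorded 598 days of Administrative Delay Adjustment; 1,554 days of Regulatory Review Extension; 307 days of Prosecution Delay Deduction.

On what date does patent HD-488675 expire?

June 23, 2002

Earliest priority filing: 14 June 1979.
Base term: 14 June 1979 + 20 years → 14 June 1999.
Administrative Delay Adjustment: +598 days → 1 February 2001.
Regulatory Review Extension: 1554 days claimed exceeds the 814-day cap, so +814 days → 26 April 2003.
Prosecution Delay Deduction: −307 days → 23 June 2002.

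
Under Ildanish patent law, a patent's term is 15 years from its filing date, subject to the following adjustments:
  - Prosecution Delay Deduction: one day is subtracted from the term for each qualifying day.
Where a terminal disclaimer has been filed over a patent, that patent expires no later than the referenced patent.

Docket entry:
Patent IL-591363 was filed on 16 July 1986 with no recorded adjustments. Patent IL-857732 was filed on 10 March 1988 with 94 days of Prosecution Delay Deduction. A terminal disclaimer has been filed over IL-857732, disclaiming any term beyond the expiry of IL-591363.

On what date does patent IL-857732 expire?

Natural term of IL-857732:
  Base: filing + 15 years → 10 March 2003.
  Prosecution Delay Deduction: −94 days → 6 December 2002.
Expiry of referenced patent IL-591363:
  Base: filing + 15 years → 16 July 2001.
Terminal disclaimer: IL-857732 expires on the earlier of 6 December 2002 and 16 July 2001.

July 16, 2001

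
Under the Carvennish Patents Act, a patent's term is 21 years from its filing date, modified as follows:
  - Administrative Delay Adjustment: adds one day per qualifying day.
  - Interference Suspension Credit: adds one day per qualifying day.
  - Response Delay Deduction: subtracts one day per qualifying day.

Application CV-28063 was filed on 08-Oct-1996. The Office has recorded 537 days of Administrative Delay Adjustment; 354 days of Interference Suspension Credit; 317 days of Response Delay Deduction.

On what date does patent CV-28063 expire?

May 5, 2019

Base term: filing date + 21 years → 8 October 2017.
Administrative Delay Adjustment: +537 days → 29 March 2019.
Interference Suspension Credit: +354 days → 17 March 2020.
Response Delay Deduction: −317 days → 5 May 2019.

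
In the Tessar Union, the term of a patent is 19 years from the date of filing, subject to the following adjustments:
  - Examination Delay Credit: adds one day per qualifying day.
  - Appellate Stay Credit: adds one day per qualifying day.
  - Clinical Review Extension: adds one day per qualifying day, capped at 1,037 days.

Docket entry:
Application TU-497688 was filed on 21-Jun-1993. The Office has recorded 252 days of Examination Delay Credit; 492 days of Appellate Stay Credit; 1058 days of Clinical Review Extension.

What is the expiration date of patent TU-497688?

May 7, 2017

Base term: filing date + 19 years → 21 June 2012.
Examination Delay Credit: +252 days → 28 February 2013.
Appellate Stay Credit: +492 days → 5 July 2014.
Clinical Review Extension: 1058 days claimed exceeds the 1037-day cap, so +1037 days → 7 May 2017.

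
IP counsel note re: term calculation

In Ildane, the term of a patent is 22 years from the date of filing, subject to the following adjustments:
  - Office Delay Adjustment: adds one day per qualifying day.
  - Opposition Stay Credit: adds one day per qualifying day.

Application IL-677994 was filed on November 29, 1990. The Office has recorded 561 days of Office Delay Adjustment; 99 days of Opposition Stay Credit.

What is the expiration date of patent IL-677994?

Base term: filing date + 22 years → 29 November 2012.
Office Delay Adjustment: +561 days → 13 June 2014.
Opposition Stay Credit: +99 days → 20 September 2014.

2014-09-20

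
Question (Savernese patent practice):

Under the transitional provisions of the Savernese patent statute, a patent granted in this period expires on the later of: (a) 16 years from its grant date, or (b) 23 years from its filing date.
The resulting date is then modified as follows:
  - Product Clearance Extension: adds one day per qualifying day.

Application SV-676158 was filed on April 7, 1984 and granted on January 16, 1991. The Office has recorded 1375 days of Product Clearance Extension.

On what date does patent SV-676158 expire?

(a) grant + 16 years → 16 January 2007.
(b) filing + 23 years → 7 April 2007.
Later of the two: 7 April 2007.
Product Clearance Extension: +1375 days → 11 January 2011.

January 11, 2011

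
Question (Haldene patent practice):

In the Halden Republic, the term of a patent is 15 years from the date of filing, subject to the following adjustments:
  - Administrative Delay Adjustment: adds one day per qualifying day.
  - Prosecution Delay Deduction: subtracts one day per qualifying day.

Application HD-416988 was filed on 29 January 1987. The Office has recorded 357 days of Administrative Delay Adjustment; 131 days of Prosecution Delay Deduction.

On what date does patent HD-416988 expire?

Base term: filing date + 15 years → 29 January 2002.
Administrative Delay Adjustment: +357 days → 21 January 2003.
Prosecution Delay Deduction: −131 days → 12 September 2002.

September 12, 2002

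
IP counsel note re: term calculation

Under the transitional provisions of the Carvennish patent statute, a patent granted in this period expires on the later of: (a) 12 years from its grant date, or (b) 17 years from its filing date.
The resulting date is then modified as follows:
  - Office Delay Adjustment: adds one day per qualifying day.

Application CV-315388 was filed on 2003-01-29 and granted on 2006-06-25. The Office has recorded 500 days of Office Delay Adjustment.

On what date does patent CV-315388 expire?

(a) grant + 12 years → 25 June 2018.
(b) filing + 17 years → 29 January 2020.
Later of the two: 29 January 2020.
Office Delay Adjustment: +500 days → 12 June 2021.

June 12, 2021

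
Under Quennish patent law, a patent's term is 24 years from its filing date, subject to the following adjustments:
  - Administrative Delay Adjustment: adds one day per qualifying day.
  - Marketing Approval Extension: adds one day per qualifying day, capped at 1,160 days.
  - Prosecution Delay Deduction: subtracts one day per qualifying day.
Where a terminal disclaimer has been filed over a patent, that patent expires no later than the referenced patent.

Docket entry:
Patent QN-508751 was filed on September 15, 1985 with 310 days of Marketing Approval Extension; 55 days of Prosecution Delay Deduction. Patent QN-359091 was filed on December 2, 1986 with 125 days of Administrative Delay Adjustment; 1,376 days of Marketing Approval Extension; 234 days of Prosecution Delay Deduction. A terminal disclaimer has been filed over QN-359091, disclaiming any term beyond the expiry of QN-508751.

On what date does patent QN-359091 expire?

Natural term of QN-359091:
  Base: filing + 24 years → 2 December 2010.
  Administrative Delay Adjustment: +125 days → 6 April 2011.
  Marketing Approval Extension: 1376 days claimed exceeds the 1160-day cap, so +1160 days → 9 June 2014.
  Prosecution Delay Deduction: −234 days → 18 October 2013.
Expiry of referenced patent QN-508751:
  Base: filing + 24 years → 15 September 2009.
  Marketing Approval Extension: 310 days (within the 1160-day cap) → +310 days → 22 July 2010.
  Prosecution Delay Deduction: −55 days → 28 May 2010.
Terminal disclaimer: QN-359091 expires on the earlier of 18 October 2013 and 28 May 2010.

2010-05-28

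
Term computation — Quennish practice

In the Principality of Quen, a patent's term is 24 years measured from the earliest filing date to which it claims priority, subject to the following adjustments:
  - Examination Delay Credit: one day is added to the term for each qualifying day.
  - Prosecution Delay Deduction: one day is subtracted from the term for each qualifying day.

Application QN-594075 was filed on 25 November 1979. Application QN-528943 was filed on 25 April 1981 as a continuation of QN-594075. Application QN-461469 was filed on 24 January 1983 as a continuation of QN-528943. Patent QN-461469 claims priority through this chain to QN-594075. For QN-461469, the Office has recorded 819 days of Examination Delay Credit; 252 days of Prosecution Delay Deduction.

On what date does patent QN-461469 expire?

Earliest priority filing: 25 November 1979.
Base term: 25 November 1979 + 24 years → 25 November 2003.
Examination Delay Credit: +819 days → 21 February 2006.
Prosecution Delay Deduction: −252 days → 14 June 2005.

June 14, 2005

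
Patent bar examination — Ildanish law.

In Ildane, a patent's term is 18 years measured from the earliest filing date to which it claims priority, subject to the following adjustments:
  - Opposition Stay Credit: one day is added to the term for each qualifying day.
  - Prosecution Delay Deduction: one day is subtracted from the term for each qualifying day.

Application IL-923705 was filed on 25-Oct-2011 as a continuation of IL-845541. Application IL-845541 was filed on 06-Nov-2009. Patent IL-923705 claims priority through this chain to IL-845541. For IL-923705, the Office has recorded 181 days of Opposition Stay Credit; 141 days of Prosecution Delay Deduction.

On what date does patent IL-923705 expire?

December 16, 2027

Earliest priority filing: 6 November 2009.
Base term: 6 November 2009 + 18 years → 6 November 2027.
Opposition Stay Credit: +181 days → 5 May 2028.
Prosecution Delay Deduction: −141 days → 16 December 2027.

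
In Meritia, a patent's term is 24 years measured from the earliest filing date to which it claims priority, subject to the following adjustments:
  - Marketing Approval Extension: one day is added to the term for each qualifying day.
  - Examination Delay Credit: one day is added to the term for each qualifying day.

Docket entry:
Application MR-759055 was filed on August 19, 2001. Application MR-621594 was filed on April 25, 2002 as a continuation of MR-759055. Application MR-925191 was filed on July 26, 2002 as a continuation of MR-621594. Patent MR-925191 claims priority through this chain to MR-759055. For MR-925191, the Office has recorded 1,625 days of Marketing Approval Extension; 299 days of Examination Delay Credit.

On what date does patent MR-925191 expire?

Earliest priority filing: 19 August 2001.
Base term: 19 August 2001 + 24 years → 19 August 2025.
Marketing Approval Extension: +1625 days → 30 January 2030.
Examination Delay Credit: +299 days → 25 November 2030.

November 25, 2030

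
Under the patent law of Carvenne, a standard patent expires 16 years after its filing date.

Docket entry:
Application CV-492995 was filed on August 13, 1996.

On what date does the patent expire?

Filing date + 16 years → 13 August 2012.

August 13, 2012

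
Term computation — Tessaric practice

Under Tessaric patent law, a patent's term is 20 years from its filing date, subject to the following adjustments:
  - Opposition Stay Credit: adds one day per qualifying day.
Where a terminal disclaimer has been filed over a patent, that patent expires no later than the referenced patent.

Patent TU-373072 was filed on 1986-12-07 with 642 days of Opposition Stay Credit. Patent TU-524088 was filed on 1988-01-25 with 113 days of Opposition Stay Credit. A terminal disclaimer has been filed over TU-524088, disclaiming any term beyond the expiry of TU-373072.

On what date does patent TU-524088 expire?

Natural term of TU-524088:
  Base: filing + 20 years → 25 January 2008.
  Opposition Stay Credit: +113 days → 17 May 2008.
Expiry of referenced patent TU-373072:
  Base: filing + 20 years → 7 December 2006.
  Opposition Stay Credit: +642 days → 9 September 2008.
Terminal disclaimer: TU-524088 expires on the earlier of 17 May 2008 and 9 September 2008.

2008-05-17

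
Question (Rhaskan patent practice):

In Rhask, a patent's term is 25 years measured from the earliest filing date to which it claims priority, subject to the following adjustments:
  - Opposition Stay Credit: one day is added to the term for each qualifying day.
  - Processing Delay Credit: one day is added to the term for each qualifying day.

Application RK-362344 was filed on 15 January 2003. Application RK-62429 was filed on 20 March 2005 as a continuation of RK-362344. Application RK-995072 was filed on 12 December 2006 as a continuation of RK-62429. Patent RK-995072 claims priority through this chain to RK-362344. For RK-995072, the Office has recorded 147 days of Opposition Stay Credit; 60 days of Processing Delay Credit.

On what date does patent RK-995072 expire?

2028-08-09

Earliest priority filing: 15 January 2003.
Base term: 15 January 2003 + 25 years → 15 January 2028.
Opposition Stay Credit: +147 days → 10 June 2028.
Processing Delay Credit: +60 days → 9 August 2028.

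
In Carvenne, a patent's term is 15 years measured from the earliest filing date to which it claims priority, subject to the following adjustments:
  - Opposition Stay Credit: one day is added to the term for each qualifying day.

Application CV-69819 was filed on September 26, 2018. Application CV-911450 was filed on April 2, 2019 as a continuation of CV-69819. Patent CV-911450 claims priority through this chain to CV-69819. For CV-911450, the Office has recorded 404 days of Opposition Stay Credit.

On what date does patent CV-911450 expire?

2034-11-04

Earliest priority filing: 26 September 2018.
Base term: 26 September 2018 + 15 years → 26 September 2033.
Opposition Stay Credit: +404 days → 4 November 2034.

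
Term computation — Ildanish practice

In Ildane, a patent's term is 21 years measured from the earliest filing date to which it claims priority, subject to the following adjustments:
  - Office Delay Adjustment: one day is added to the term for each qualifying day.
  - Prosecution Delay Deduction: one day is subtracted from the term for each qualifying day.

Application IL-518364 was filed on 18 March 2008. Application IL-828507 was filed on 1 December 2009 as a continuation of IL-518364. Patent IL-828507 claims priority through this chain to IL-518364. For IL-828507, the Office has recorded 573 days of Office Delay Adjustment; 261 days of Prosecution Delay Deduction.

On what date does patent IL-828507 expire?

Earliest priority filing: 18 March 2008.
Base term: 18 March 2008 + 21 years → 18 March 2029.
Office Delay Adjustment: +573 days → 12 October 2030.
Prosecution Delay Deduction: −261 days → 24 January 2030.

January 24, 2030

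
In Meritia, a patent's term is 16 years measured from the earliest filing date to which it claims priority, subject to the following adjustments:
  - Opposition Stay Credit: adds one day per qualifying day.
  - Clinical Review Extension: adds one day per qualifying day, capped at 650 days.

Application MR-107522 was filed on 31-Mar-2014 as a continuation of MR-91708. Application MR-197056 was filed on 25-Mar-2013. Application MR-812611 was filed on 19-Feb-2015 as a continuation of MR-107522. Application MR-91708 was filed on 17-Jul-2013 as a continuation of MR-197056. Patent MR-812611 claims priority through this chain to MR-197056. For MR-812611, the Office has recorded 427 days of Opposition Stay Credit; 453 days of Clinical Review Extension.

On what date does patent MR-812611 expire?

2031-08-22

Earliest priority filing: 25 March 2013.
Base term: 25 March 2013 + 16 years → 25 March 2029.
Opposition Stay Credit: +427 days → 26 May 2030.
Clinical Review Extension: 453 days (within the 650-day cap) → +453 days → 22 August 2031.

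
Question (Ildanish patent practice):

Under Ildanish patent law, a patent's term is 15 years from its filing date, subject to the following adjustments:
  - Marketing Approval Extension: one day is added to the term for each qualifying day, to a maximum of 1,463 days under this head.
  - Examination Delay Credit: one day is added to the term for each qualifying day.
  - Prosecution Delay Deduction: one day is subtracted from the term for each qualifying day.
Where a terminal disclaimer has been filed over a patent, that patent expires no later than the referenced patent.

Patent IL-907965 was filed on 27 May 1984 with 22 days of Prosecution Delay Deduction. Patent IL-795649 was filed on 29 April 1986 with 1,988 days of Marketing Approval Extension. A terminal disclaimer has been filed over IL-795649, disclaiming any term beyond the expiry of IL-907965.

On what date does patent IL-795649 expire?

Natural term of IL-795649:
  Base: filing + 15 years → 29 April 2001.
  Marketing Approval Extension: 1988 days claimed exceeds the 1463-day cap, so +1463 days → 1 May 2005.
Expiry of referenced patent IL-907965:
  Base: filing + 15 years → 27 May 1999.
  Prosecution Delay Deduction: −22 days → 5 May 1999.
Terminal disclaimer: IL-795649 expires on the earlier of 1 May 2005 and 5 May 1999.

May 5, 1999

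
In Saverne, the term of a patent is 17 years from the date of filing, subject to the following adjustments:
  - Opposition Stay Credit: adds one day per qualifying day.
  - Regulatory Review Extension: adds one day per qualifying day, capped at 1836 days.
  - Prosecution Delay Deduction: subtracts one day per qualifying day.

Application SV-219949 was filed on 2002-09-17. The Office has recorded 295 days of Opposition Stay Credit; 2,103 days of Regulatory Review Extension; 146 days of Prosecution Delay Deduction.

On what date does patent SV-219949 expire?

Base term: filing date + 17 years → 17 September 2019.
Opposition Stay Credit: +295 days → 8 July 2020.
Regulatory Review Extension: 2103 days claimed exceeds the 1836-day cap, so +1836 days → 18 July 2025.
Prosecution Delay Deduction: −146 days → 22 February 2025.

2025-02-22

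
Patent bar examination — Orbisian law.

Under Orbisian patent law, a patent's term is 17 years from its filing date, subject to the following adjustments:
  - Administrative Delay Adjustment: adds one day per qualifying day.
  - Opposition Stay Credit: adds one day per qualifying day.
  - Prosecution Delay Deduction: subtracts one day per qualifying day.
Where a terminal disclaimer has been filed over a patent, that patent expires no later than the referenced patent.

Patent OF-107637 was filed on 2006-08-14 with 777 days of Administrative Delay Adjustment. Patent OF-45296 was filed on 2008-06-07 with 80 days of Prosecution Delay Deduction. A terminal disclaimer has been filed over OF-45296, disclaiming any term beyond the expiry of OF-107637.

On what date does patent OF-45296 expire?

Natural term of OF-45296:
  Base: filing + 17 years → 7 June 2025.
  Prosecution Delay Deduction: −80 days → 19 March 2025.
Expiry of referenced patent OF-107637:
  Base: filing + 17 years → 14 August 2023.
  Administrative Delay Adjustment: +777 days → 29 September 2025.
Terminal disclaimer: OF-45296 expires on the earlier of 19 March 2025 and 29 September 2025.

March 19, 2025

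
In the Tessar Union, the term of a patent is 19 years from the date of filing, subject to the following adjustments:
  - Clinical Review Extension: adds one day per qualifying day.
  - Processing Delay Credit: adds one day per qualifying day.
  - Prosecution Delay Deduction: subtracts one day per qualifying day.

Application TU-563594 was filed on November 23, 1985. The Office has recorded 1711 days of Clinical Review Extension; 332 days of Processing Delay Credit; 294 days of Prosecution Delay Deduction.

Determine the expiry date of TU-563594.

Base term: filing date + 19 years → 23 November 2004.
Clinical Review Extension: +1711 days → 31 July 2009.
Processing Delay Credit: +332 days → 28 June 2010.
Prosecution Delay Deduction: −294 days → 7 September 2009.

2009-09-07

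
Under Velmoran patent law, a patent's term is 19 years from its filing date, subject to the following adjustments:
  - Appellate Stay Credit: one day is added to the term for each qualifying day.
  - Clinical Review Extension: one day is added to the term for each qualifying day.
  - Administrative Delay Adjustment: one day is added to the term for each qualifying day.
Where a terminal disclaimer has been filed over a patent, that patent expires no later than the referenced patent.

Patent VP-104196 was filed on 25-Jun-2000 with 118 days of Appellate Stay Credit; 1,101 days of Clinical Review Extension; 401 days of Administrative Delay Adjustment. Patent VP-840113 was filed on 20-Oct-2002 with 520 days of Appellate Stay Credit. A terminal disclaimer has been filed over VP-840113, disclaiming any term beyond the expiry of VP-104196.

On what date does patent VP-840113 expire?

2023-03-24

Natural term of VP-840113:
  Base: filing + 19 years → 20 October 2021.
  Appellate Stay Credit: +520 days → 24 March 2023.
Expiry of referenced patent VP-104196:
  Base: filing + 19 years → 25 June 2019.
  Appellate Stay Credit: +118 days → 21 October 2019.
  Clinical Review Extension: +1101 days → 26 October 2022.
  Administrative Delay Adjustment: +401 days → 1 December 2023.
Terminal disclaimer: VP-840113 expires on the earlier of 24 March 2023 and 1 December 2023.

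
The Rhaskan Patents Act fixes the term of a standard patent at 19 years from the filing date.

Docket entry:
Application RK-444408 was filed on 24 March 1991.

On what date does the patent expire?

2010-03-24

Filing date + 19 years → 24 March 2010.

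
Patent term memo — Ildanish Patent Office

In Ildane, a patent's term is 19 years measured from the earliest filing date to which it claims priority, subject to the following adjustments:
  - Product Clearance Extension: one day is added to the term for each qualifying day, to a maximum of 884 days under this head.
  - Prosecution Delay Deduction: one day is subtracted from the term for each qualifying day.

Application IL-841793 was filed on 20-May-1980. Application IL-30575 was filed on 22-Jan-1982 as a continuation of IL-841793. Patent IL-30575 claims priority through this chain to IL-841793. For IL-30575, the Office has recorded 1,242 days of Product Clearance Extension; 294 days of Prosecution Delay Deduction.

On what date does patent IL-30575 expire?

December 30, 2000

Earliest priority filing: 20 May 1980.
Base term: 20 May 1980 + 19 years → 20 May 1999.
Product Clearance Extension: 1242 days claimed exceeds the 884-day cap, so +884 days → 20 October 2001.
Prosecution Delay Deduction: −294 days → 30 December 2000.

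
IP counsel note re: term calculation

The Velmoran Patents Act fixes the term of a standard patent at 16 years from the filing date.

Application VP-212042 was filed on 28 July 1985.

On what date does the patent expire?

Filing date + 16 years → 28 July 2001.

July 28, 2001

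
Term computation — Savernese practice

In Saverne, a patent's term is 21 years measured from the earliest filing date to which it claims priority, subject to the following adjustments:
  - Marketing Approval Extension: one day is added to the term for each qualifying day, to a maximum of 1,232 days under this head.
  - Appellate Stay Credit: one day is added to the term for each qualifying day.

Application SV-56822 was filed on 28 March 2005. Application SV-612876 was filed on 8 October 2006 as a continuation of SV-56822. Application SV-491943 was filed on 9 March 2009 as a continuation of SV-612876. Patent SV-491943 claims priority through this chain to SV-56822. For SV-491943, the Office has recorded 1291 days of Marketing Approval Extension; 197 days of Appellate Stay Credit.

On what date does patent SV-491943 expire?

Earliest priority filing: 28 March 2005.
Base term: 28 March 2005 + 21 years → 28 March 2026.
Marketing Approval Extension: 1291 days claimed exceeds the 1232-day cap, so +1232 days → 11 August 2029.
Appellate Stay Credit: +197 days → 24 February 2030.

February 24, 2030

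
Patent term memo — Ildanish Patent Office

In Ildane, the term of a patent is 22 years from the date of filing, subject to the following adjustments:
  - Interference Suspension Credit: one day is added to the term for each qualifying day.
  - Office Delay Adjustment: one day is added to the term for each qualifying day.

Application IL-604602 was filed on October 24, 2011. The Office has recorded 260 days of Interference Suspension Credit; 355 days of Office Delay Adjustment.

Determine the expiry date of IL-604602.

Base term: filing date + 22 years → 24 October 2033.
Interference Suspension Credit: +260 days → 11 July 2034.
Office Delay Adjustment: +355 days → 1 July 2035.

July 1, 2035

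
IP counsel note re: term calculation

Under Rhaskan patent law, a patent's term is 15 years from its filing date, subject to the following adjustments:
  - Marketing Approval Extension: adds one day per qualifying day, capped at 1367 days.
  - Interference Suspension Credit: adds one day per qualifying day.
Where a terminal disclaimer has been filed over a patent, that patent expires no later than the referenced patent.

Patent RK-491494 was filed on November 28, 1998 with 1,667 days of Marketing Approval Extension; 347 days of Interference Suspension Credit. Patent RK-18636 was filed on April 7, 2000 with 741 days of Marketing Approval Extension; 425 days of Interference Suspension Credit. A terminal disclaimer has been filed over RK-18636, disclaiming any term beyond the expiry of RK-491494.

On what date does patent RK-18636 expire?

Natural term of RK-18636:
  Base: filing + 15 years → 7 April 2015.
  Marketing Approval Extension: 741 days (within the 1367-day cap) → +741 days → 17 April 2017.
  Interference Suspension Credit: +425 days → 16 June 2018.
Expiry of referenced patent RK-491494:
  Base: filing + 15 years → 28 November 2013.
  Marketing Approval Extension: 1667 days claimed exceeds the 1367-day cap, so +1367 days → 26 August 2017.
  Interference Suspension Credit: +347 days → 8 August 2018.
Terminal disclaimer: RK-18636 expires on the earlier of 16 June 2018 and 8 August 2018.

2018-06-16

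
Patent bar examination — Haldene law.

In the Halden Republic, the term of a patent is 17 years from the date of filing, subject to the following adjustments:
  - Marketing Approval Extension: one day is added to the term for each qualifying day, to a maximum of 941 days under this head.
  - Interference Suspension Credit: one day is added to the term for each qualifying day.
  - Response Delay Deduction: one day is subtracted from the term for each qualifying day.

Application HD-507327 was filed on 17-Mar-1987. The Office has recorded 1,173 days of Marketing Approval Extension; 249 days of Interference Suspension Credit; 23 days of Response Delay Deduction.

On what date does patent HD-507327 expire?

Base term: filing date + 17 years → 17 March 2004.
Marketing Approval Extension: 1173 days claimed exceeds the 941-day cap, so +941 days → 14 October 2006.
Interference Suspension Credit: +249 days → 20 June 2007.
Response Delay Deduction: −23 days → 28 May 2007.

May 28, 2007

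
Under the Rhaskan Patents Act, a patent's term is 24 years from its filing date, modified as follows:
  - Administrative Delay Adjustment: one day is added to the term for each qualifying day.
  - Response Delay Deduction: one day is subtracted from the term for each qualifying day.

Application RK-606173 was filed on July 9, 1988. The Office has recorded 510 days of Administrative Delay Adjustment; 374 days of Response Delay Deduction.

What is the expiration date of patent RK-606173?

November 22, 2012

Base term: filing date + 24 years → 9 July 2012.
Administrative Delay Adjustment: +510 days → 1 December 2013.
Response Delay Deduction: −374 days → 22 November 2012.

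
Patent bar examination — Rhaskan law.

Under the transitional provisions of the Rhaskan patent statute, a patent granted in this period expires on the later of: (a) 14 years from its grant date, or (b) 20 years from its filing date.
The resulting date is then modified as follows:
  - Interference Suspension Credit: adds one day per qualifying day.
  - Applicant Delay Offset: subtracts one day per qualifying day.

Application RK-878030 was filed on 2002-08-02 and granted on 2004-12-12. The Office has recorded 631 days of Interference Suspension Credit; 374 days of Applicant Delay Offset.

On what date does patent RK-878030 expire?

April 16, 2023

(a) grant + 14 years → 12 December 2018.
(b) filing + 20 years → 2 August 2022.
Later of the two: 2 August 2022.
Interference Suspension Credit: +631 days → 24 April 2024.
Applicant Delay Offset: −374 days → 16 April 2023.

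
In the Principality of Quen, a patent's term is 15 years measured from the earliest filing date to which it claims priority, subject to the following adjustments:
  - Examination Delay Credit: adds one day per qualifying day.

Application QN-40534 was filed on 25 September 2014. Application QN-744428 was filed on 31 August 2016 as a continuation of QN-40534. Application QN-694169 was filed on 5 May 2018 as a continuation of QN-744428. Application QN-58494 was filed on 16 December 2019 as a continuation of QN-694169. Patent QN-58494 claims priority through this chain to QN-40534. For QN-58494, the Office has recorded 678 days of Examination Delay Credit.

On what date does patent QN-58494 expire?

Earliest priority filing: 25 September 2014.
Base term: 25 September 2014 + 15 years → 25 September 2029.
Examination Delay Credit: +678 days → 4 August 2031.

August 4, 2031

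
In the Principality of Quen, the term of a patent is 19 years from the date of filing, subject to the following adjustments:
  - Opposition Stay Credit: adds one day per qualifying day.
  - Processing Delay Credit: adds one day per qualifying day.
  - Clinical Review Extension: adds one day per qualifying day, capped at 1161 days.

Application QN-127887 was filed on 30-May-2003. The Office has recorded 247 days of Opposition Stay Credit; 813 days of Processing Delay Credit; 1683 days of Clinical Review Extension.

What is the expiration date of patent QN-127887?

June 28, 2028

Base term: filing date + 19 years → 30 May 2022.
Opposition Stay Credit: +247 days → 1 February 2023.
Processing Delay Credit: +813 days → 24 April 2025.
Clinical Review Extension: 1683 days claimed exceeds the 1161-day cap, so +1161 days → 28 June 2028.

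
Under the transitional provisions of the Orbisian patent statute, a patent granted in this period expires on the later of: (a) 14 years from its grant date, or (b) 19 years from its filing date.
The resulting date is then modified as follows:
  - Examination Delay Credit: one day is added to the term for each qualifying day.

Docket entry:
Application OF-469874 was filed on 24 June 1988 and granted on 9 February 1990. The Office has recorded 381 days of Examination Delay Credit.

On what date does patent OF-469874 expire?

July 9, 2008

(a) grant + 14 years → 9 February 2004.
(b) filing + 19 years → 24 June 2007.
Later of the two: 24 June 2007.
Examination Delay Credit: +381 days → 9 July 2008.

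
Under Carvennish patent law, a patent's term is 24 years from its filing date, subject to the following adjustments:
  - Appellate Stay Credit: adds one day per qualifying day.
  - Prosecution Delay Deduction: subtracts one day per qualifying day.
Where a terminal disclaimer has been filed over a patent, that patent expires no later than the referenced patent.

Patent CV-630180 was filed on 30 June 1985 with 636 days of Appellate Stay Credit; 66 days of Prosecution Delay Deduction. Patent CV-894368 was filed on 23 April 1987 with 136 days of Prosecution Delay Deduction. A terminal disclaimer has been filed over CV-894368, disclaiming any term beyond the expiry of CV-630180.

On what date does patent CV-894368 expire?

Natural term of CV-894368:
  Base: filing + 24 years → 23 April 2011.
  Prosecution Delay Deduction: −136 days → 8 December 2010.
Expiry of referenced patent CV-630180:
  Base: filing + 24 years → 30 June 2009.
  Appellate Stay Credit: +636 days → 28 March 2011.
  Prosecution Delay Deduction: −66 days → 21 January 2011.
Terminal disclaimer: CV-894368 expires on the earlier of 8 December 2010 and 21 January 2011.

2010-12-08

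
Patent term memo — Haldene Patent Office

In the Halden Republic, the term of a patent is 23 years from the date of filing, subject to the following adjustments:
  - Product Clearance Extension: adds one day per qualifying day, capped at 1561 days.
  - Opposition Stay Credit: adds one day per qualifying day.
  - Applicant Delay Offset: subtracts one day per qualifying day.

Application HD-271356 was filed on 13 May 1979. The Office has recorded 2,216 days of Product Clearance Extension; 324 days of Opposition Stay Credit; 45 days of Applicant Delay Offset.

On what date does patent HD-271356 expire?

Base term: filing date + 23 years → 13 May 2002.
Product Clearance Extension: 2216 days claimed exceeds the 1561-day cap, so +1561 days → 21 August 2006.
Opposition Stay Credit: +324 days → 11 July 2007.
Applicant Delay Offset: −45 days → 27 May 2007.

2007-05-27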